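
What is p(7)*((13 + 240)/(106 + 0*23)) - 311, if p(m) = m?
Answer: -31195/106 ≈ -294.29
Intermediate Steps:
p(7)*((13 + 240)/(106 + 0*23)) - 311 = 7*((13 + 240)/(106 + 0*23)) - 311 = 7*(253/(106 + 0)) - 311 = 7*(253/106) - 311 = 1771/106 - 311 = -31195/106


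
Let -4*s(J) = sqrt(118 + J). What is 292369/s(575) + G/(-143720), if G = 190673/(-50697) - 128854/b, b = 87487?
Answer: 23213919989/637445403253080 - 15188*sqrt(77)/3 ≈ -44425.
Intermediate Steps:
G = -23213919989/4435328439 (G = 190673/(-50697) - 128854/87487 = 190673*(-1/50697) - 128854*1/87487 = -190673/50697 - 128854/87487 = -23213919989/4435328439 ≈ -5.2339)
s(J) = -sqrt(118 + J)/4
292369/s(575) + G/(-143720) = 292369/((-sqrt(118 + 575)/4)) - 23213919989/4435328439/(-143720) = 292369/((-3*sqrt(77)/4)) - 23213919989/4435328439*(-1/143720) = 292369/((-3*sqrt(77)/4)) + 23213919989/637445403253080 = 292369*(-4*sqrt(77)/231) + 23213919989/637445403253080 = -15188*sqrt(77)/3 + 23213919989/637445403253080 = 23213919989/637445403253080 - 15188*sqrt(77)/3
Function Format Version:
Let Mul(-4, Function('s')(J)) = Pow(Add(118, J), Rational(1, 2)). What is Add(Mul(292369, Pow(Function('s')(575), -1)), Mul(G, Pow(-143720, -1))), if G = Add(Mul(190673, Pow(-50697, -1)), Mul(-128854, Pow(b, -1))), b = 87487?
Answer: Add(Rational(23213919989, 637445403253080), Mul(Rational(-15188, 3), Pow(77, Rational(1, 2)))) ≈ -44425.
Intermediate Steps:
G = Rational(-23213919989, 4435328439) (G = Add(Mul(190673, Pow(-50697, -1)), Mul(-128854, Pow(87487, -1))) = Add(Mul(190673, Rational(-1, 50697)), Mul(-128854, Rational(1, 87487))) = Add(Rational(-190673, 50697), Rational(-128854, 87487)) = Rational(-23213919989, 4435328439) ≈ -5.2339)
Function('s')(J) = Mul(Rational(-1, 4), Pow(Add(118, J), Rational(1, 2)))
Add(Mul(292369, Pow(Function('s')(575), -1)), Mul(G, Pow(-143720, -1))) = Add(Mul(292369, Pow(Mul(Rational(-1, 4), Pow(Add(118, 575), Rational(1, 2))), -1)), Mul(Rational(-23213919989, 4435328439), Pow(-143720, -1))) = Add(Mul(292369, Pow(Mul(Rational(-1, 4), Pow(693, Rational(1, 2))), -1)), Mul(Rational(-23213919989, 4435328439), Rational(-1, 143720))) = Add(Mul(292369, Pow(Mul(Rational(-1, 4), Mul(3, Pow(77, Rational(1, 2)))), -1)), Rational(23213919989, 637445403253080)) = Add(Mul(292369, Pow(Mul(Rational(-3, 4), Pow(77, Rational(1, 2))), -1)), Rational(23213919989, 637445403253080)) = Add(Mul(292369, Mul(Rational(-4, 231), Pow(77, Rational(1, 2)))), Rational(23213919989, 637445403253080)) = Add(Mul(Rational(-15188, 3), Pow(77, Rational(1, 2))), Rational(23213919989, 637445403253080)) = Add(Rational(23213919989, 637445403253080), Mul(Rational(-15188, 3), Pow(77, Rational(1, 2))))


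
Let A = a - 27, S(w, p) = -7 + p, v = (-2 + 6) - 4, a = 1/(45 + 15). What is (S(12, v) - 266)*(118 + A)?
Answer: -496951/20 ≈ -24848.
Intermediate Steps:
a = 1/60 ≈ 0.016667
v = 0 (v = 4 - 4 = 0)
A = -1619/60 (A = 1/60 - 27 = -1619/60 ≈ -26.983)
(S(12, v) - 266)*(118 + A) = ((-7 + 0) - 266)*(118 - 1619/60) = (-7 - 266)*(5461/60) = -273*5461/60 = -496951/20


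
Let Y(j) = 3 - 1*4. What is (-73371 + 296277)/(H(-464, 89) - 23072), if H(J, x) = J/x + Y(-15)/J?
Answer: -9205126176/952996519 ≈ -9.6591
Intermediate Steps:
Y(j) = -1 (Y(j) = 3 - 4 = -1)
H(J, x) = -1/J + J/x (H(J, x) = J/x - 1/J = -1/J + J/x)
(-73371 + 296277)/(H(-464, 89) - 23072) = (-73371 + 296277)/((-1/(-464) - 464/89) - 23072) = 222906/((-1*(-1/464) - 464*1/89) - 23072) = 222906/((1/464 - 464/89) - 23072) = 222906/(-215207/41296 - 23072) = 222906/(-952996519/41296) = 222906*(-41296/952996519) = -9205126176/952996519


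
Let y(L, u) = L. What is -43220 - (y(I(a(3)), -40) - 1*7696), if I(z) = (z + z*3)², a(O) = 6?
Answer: -36100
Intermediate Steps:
I(z) = 16*z² (I(z) = (z + 3*z)² = (4*z)² = 16*z²)
-43220 - (y(I(a(3)), -40) - 1*7696) = -43220 - (16*6² - 1*7696) = -43220 - (16*36 - 7696) = -43220 - (576 - 7696) = -43220 - 1*(-7120) = -43220 + 7120 = -36100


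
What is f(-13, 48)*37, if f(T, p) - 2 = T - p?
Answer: -2183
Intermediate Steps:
f(T, p) = 2 + T - p (f(T, p) = 2 + (T - p) = 2 + T - p)
f(-13, 48)*37 = (2 - 13 - 1*48)*37 = (2 - 13 - 48)*37 = -59*37 = -2183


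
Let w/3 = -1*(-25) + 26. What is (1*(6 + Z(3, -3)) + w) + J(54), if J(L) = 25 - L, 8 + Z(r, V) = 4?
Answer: 126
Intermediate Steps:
Z(r, V) = -4 (Z(r, V) = -8 + 4 = -4)
w = 153 (w = 3*(-1*(-25) + 26) = 3*(25 + 26) = 3*51 = 153)
(1*(6 + Z(3, -3)) + w) + J(54) = (1*(6 - 4) + 153) + (25 - 1*54) = (1*2 + 153) + (25 - 54) = (2 + 153) - 29 = 155 - 29 = 126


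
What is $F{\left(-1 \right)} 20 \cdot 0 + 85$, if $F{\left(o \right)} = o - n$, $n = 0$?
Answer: $85$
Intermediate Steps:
$F{\left(o \right)} = o$ ($F{\left(o \right)} = o - 0 = o + 0 = o$)
$F{\left(-1 \right)} 20 \cdot 0 + 85 = - 20 \cdot 0 + 85 = \left(-1\right) 0 + 85 = 0 + 85 = 85$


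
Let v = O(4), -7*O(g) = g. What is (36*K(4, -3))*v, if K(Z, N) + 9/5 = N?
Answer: 3456/35 ≈ 98.743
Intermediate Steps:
O(g) = -g/7
v = -4/7 (v = -⅐*4 = -4/7 ≈ -0.57143)
K(Z, N) = -9/5 + N
(36*K(4, -3))*v = (36*(-9/5 - 3))*(-4/7) = (36*(-24/5))*(-4/7) = -864/5*(-4/7) = 3456/35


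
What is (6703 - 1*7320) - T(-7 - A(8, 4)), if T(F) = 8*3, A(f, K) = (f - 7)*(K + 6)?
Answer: -641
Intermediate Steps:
A(f, K) = (-7 + f)*(6 + K)
T(F) = 24
(6703 - 1*7320) - T(-7 - A(8, 4)) = (6703 - 1*7320) - 1*24 = (6703 - 7320) - 24 = -617 - 24 = -641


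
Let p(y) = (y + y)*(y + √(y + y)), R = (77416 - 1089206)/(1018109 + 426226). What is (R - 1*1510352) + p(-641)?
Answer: -198911129888/288867 - 1282*I*√1282 ≈ -6.8859e+5 - 45902.0*I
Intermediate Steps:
R = -202358/288867 (R = -1011790/1444335 = -1011790*1/1444335 = -202358/288867 ≈ -0.70052)
p(y) = 2*y*(y + √2*√y) (p(y) = (2*y)*(y + √(2*y)) = (2*y)*(y + √2*√y) = 2*y*(y + √2*√y))
(R - 1*1510352) + p(-641) = (-202358/288867 - 1*1510352) + (2*(-641)² + 2*√2*(-641)^(3/2)) = (-202358/288867 - 1510352) + (2*410881 + 2*√2*(-641*I*√641)) = -436291053542/288867 + (821762 - 1282*I*√1282) = -198911129888/288867 - 1282*I*√1282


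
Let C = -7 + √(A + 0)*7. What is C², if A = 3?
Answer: 196 - 98*√3 ≈ 26.259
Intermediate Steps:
C = -7 + 7*√3 (C = -7 + √(3 + 0)*7 = -7 + √3*7 = -7 + 7*√3 ≈ 5.1244)
C² = (-7 + 7*√3)²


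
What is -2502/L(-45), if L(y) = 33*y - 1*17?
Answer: 1251/751 ≈ 1.6658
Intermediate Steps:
L(y) = -17 + 33*y (L(y) = 33*y - 17 = -17 + 33*y)
-2502/L(-45) = -2502/(-17 + 33*(-45)) = -2502/(-17 - 1485) = -2502/(-1502) = -2502*(-1/1502) = 1251/751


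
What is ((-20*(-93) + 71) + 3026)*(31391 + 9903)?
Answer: 204694358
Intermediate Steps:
((-20*(-93) + 71) + 3026)*(31391 + 9903) = ((1860 + 71) + 3026)*41294 = (1931 + 3026)*41294 = 4957*41294 = 204694358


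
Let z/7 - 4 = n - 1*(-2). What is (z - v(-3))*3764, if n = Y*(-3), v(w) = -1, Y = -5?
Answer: 557072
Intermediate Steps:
n = 15 (n = -5*(-3) = 15)
z = 147 (z = 28 + 7*(15 - 1*(-2)) = 28 + 7*(15 + 2) = 28 + 7*17 = 28 + 119 = 147)
(z - v(-3))*3764 = (147 - 1*(-1))*3764 = (147 + 1)*3764 = 148*3764 = 557072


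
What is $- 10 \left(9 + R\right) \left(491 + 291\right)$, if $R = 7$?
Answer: $-125120$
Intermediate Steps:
$- 10 \left(9 + R\right) \left(491 + 291\right) = - 10 \left(9 + 7\right) \left(491 + 291\right) = \left(-10\right) 16 \cdot 782 = \left(-160\right) 782 = -125120$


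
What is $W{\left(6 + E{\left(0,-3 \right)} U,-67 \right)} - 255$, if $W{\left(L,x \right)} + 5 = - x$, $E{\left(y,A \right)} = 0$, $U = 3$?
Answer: $-193$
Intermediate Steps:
$W{\left(L,x \right)} = -5 - x$
$W{\left(6 + E{\left(0,-3 \right)} U,-67 \right)} - 255 = \left(-5 - -67\right) - 255 = \left(-5 + 67\right) - 255 = 62 - 255 = -193$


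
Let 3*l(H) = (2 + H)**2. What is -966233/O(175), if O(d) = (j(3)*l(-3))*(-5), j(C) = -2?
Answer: -2898699/10 ≈ -2.8987e+5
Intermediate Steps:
l(H) = (2 + H)**2/3
O(d) = 10/3 (O(d) = -2*(2 - 3)**2/3*(-5) = -2*(-1)**2/3*(-5) = -2/3*(-5) = 10/3)
-966233/O(175) = -966233/10/3 = -966233*3/10 = -2898699/10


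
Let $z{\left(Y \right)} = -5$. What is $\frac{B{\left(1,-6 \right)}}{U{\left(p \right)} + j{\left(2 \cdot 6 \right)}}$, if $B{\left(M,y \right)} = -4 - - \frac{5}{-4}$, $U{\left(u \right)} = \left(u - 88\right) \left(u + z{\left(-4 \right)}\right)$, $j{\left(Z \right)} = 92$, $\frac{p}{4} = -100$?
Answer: $- \frac{21}{790928} \approx -2.6551 \cdot 10^{-5}$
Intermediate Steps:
$p = -400$ ($p = 4 \left(-100\right) = -400$)
$U{\left(u \right)} = \left(-88 + u\right) \left(-5 + u\right)$ ($U{\left(u \right)} = \left(u - 88\right) \left(u - 5\right) = \left(-88 + u\right) \left(-5 + u\right)$)
$B{\left(M,y \right)} = - \frac{21}{4}$ ($B{\left(M,y \right)} = -4 - \left(-5\right) \left(- \frac{1}{4}\right) = -4 - \frac{5}{4} = - \frac{21}{4}$)
$\frac{B{\left(1,-6 \right)}}{U{\left(p \right)} + j{\left(2 \cdot 6 \right)}} = - \frac{21}{4 \left(\left(440 + \left(-400\right)^{2} - -37200\right) + 92\right)} = - \frac{21}{4 \left(\left(440 + 160000 + 37200\right) + 92\right)} = - \frac{21}{4 \left(197640 + 92\right)} = - \frac{21}{4 \cdot 197732} = \left(- \frac{21}{4}\right) \frac{1}{197732} = - \frac{21}{790928}$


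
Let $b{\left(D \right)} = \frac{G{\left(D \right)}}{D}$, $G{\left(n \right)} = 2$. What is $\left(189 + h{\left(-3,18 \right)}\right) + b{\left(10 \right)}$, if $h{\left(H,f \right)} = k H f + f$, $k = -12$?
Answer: $\frac{4276}{5} \approx 855.2$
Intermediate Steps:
$h{\left(H,f \right)} = f - 12 H f$ ($h{\left(H,f \right)} = - 12 H f + f = f - 12 H f$)
$b{\left(D \right)} = \frac{2}{D}$
$\left(189 + h{\left(-3,18 \right)}\right) + b{\left(10 \right)} = \left(189 + 18 \left(1 - -36\right)\right) + \frac{2}{10} = \left(189 + 18 \left(1 + 36\right)\right) + 2 \cdot \frac{1}{10} = \left(189 + 18 \cdot 37\right) + \frac{1}{5} = \left(189 + 666\right) + \frac{1}{5} = 855 + \frac{1}{5} = \frac{4276}{5}$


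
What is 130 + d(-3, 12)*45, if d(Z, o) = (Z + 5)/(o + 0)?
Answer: 275/2 ≈ 137.50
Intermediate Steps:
d(Z, o) = (5 + Z)/o
130 + d(-3, 12)*45 = 130 + ((5 - 3)/12)*45 = 130 + ((1/12)*2)*45 = 130 + (⅙)*45 = 130 + 15/2 = 275/2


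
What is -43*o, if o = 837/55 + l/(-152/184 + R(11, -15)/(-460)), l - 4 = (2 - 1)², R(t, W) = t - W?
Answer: -4586423/11165 ≈ -410.79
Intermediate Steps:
l = 5 (l = 4 + (2 - 1)² = 4 + 1² = 4 + 1 = 5)
o = 106661/11165 (o = 837/55 + 5/(-152/184 + (11 - 1*(-15))/(-460)) = 837*(1/55) + 5/(-152*1/184 + (11 + 15)*(-1/460)) = 837/55 + 5/(-19/23 + 26*(-1/460)) = 837/55 + 5/(-19/23 - 13/230) = 837/55 + 5/(-203/230) = 837/55 + 5*(-230/203) = 837/55 - 1150/203 = 106661/11165 ≈ 9.5532)
-43*o = -43*106661/11165 = -4586423/11165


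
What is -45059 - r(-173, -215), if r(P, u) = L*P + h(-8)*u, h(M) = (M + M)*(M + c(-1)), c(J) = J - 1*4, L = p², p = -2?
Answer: 353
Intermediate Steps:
L = 4 (L = (-2)² = 4)
c(J) = -4 + J (c(J) = J - 4 = -4 + J)
h(M) = 2*M*(-5 + M) (h(M) = (M + M)*(M + (-4 - 1)) = (2*M)*(M - 5) = (2*M)*(-5 + M) = 2*M*(-5 + M))
r(P, u) = 4*P + 208*u (r(P, u) = 4*P + (2*(-8)*(-5 - 8))*u = 4*P + (2*(-8)*(-13))*u = 4*P + 208*u)
-45059 - r(-173, -215) = -45059 - (4*(-173) + 208*(-215)) = -45059 - (-692 - 44720) = -45059 - 1*(-45412) = -45059 + 45412 = 353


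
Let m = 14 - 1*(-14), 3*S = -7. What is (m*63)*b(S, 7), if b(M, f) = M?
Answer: -4116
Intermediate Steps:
S = -7/3 (S = (1/3)*(-7) = -7/3 ≈ -2.3333)
m = 28 (m = 14 + 14 = 28)
(m*63)*b(S, 7) = (28*63)*(-7/3) = 1764*(-7/3) = -4116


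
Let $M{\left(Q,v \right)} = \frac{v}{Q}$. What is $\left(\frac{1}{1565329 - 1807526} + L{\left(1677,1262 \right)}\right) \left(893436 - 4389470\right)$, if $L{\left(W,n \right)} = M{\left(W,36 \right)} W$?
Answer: $- \frac{30482238585094}{242197} \approx -1.2586 \cdot 10^{8}$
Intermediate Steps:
$L{\left(W,n \right)} = 36$ ($L{\left(W,n \right)} = \frac{36}{W} W = 36$)
$\left(\frac{1}{1565329 - 1807526} + L{\left(1677,1262 \right)}\right) \left(893436 - 4389470\right) = \left(\frac{1}{1565329 - 1807526} + 36\right) \left(893436 - 4389470\right) = \left(\frac{1}{-242197} + 36\right) \left(-3496034\right) = \left(- \frac{1}{242197} + 36\right) \left(-3496034\right) = \frac{8719091}{242197} \left(-3496034\right) = - \frac{30482238585094}{242197}$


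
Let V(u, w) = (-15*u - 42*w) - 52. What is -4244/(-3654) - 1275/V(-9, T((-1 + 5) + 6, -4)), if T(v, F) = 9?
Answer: 591083/107793 ≈ 5.4835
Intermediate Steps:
V(u, w) = -52 - 42*w - 15*u (V(u, w) = (-42*w - 15*u) - 52 = -52 - 42*w - 15*u)
-4244/(-3654) - 1275/V(-9, T((-1 + 5) + 6, -4)) = -4244/(-3654) - 1275/(-52 - 42*9 - 15*(-9)) = -4244*(-1/3654) - 1275/(-52 - 378 + 135) = 2122/1827 - 1275/(-295) = 2122/1827 - 1275*(-1/295) = 2122/1827 + 255/59 = 591083/107793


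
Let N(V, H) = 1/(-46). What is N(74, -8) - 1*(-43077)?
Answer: 1981541/46 ≈ 43077.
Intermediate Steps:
N(V, H) = -1/46
N(74, -8) - 1*(-43077) = -1/46 - 1*(-43077) = -1/46 + 43077 = 1981541/46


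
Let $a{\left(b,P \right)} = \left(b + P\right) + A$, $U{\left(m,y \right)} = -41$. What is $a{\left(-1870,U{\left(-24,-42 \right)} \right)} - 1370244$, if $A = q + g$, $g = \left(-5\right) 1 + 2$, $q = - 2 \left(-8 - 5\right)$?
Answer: $-1372132$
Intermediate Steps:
$q = 26$ ($q = \left(-2\right) \left(-13\right) = 26$)
$g = -3$ ($g = -5 + 2 = -3$)
$A = 23$ ($A = 26 - 3 = 23$)
$a{\left(b,P \right)} = 23 + P + b$ ($a{\left(b,P \right)} = \left(b + P\right) + 23 = \left(P + b\right) + 23 = 23 + P + b$)
$a{\left(-1870,U{\left(-24,-42 \right)} \right)} - 1370244 = \left(23 - 41 - 1870\right) - 1370244 = -1888 - 1370244 = -1372132$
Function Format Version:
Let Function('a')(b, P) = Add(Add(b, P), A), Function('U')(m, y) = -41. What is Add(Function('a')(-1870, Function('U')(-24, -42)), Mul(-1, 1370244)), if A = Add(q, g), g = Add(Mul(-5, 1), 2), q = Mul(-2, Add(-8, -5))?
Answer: -1372132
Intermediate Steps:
q = 26 (q = Mul(-2, -13) = 26)
g = -3 (g = Add(-5, 2) = -3)
A = 23 (A = Add(26, -3) = 23)
Function('a')(b, P) = Add(23, P, b) (Function('a')(b, P) = Add(Add(b, P), 23) = Add(Add(P, b), 23) = Add(23, P, b))
Add(Function('a')(-1870, Function('U')(-24, -42)), Mul(-1, 1370244)) = Add(Add(23, -41, -1870), Mul(-1, 1370244)) = Add(-1888, -1370244) = -1372132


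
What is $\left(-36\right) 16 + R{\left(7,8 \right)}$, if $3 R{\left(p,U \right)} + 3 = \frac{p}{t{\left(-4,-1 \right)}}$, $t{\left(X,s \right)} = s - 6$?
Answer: $- \frac{1732}{3} \approx -577.33$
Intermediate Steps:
$t{\left(X,s \right)} = -6 + s$ ($t{\left(X,s \right)} = s - 6 = -6 + s$)
$R{\left(p,U \right)} = -1 - \frac{p}{21}$ ($R{\left(p,U \right)} = -1 + \frac{p \frac{1}{-6 - 1}}{3} = -1 + \frac{p \frac{1}{-7}}{3} = -1 + \frac{p \left(- \frac{1}{7}\right)}{3} = -1 + \frac{\left(- \frac{1}{7}\right) p}{3} = -1 - \frac{p}{21}$)
$\left(-36\right) 16 + R{\left(7,8 \right)} = \left(-36\right) 16 - \frac{4}{3} = -576 - \frac{4}{3} = - \frac{1732}{3}$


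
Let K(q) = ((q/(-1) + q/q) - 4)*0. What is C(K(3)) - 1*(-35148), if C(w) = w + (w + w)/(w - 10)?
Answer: 35148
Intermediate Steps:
K(q) = 0 (K(q) = ((q*(-1) + 1) - 4)*0 = ((-q + 1) - 4)*0 = ((1 - q) - 4)*0 = (-3 - q)*0 = 0)
C(w) = w + 2*w/(-10 + w) (C(w) = w + (2*w)/(-10 + w) = w + 2*w/(-10 + w))
C(K(3)) - 1*(-35148) = 0*(-8 + 0)/(-10 + 0) - 1*(-35148) = 0*(-8)/(-10) + 35148 = 0*(-⅒)*(-8) + 35148 = 0 + 35148 = 35148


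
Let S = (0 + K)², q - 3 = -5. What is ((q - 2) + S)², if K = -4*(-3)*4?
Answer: 5290000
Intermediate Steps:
q = -2 (q = 3 - 5 = -2)
K = 48 (K = 12*4 = 48)
S = 2304 (S = (0 + 48)² = 48² = 2304)
((q - 2) + S)² = ((-2 - 2) + 2304)² = (-4 + 2304)² = 2300² = 5290000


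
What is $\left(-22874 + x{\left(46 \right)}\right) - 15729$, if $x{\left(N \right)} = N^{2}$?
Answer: $-36487$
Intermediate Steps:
$\left(-22874 + x{\left(46 \right)}\right) - 15729 = \left(-22874 + 46^{2}\right) - 15729 = \left(-22874 + 2116\right) - 15729 = -20758 - 15729 = -36487$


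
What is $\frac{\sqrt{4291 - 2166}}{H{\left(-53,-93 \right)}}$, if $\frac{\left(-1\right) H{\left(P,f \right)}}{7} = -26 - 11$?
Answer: $\frac{5 \sqrt{85}}{259} \approx 0.17798$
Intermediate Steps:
$H{\left(P,f \right)} = 259$ ($H{\left(P,f \right)} = - 7 \left(-26 - 11\right) = \left(-7\right) \left(-37\right) = 259$)
$\frac{\sqrt{4291 - 2166}}{H{\left(-53,-93 \right)}} = \frac{\sqrt{4291 - 2166}}{259} = \sqrt{2125} \cdot \frac{1}{259} = 5 \sqrt{85} \cdot \frac{1}{259} = \frac{5 \sqrt{85}}{259}$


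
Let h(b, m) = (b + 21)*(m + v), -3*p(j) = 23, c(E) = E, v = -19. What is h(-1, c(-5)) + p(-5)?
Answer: -1463/3 ≈ -487.67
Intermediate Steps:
p(j) = -23/3 (p(j) = -⅓*23 = -23/3)
h(b, m) = (-19 + m)*(21 + b) (h(b, m) = (b + 21)*(m - 19) = (21 + b)*(-19 + m) = (-19 + m)*(21 + b))
h(-1, c(-5)) + p(-5) = (-399 - 19*(-1) + 21*(-5) - 1*(-5)) - 23/3 = (-399 + 19 - 105 + 5) - 23/3 = -480 - 23/3 = -1463/3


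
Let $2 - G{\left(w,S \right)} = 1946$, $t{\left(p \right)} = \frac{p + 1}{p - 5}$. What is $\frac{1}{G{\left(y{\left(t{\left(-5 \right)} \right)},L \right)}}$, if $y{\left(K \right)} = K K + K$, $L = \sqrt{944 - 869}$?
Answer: $- \frac{1}{1944} \approx -0.0005144$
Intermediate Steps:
$t{\left(p \right)} = \frac{1 + p}{-5 + p}$
$L = 5 \sqrt{3}$ ($L = \sqrt{75} = 5 \sqrt{3} \approx 8.6602$)
$y{\left(K \right)} = K + K^{2}$ ($y{\left(K \right)} = K^{2} + K = K + K^{2}$)
$G{\left(w,S \right)} = -1944$ ($G{\left(w,S \right)} = 2 - 1946 = -1944$)
$\frac{1}{G{\left(y{\left(t{\left(-5 \right)} \right)},L \right)}} = \frac{1}{-1944} = - \frac{1}{1944}$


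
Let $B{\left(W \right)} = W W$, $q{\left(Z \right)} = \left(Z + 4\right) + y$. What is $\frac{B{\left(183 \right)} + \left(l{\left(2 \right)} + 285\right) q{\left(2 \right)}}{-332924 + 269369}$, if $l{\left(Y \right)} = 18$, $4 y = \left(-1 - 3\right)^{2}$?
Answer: $- \frac{12173}{21185} \approx -0.5746$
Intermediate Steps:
$y = 4$ ($y = \frac{\left(-1 - 3\right)^{2}}{4} = \frac{\left(-4\right)^{2}}{4} = \frac{1}{4} \cdot 16 = 4$)
$q{\left(Z \right)} = 8 + Z$ ($q{\left(Z \right)} = \left(Z + 4\right) + 4 = \left(4 + Z\right) + 4 = 8 + Z$)
$B{\left(W \right)} = W^{2}$
$\frac{B{\left(183 \right)} + \left(l{\left(2 \right)} + 285\right) q{\left(2 \right)}}{-332924 + 269369} = \frac{183^{2} + \left(18 + 285\right) \left(8 + 2\right)}{-332924 + 269369} = \frac{33489 + 303 \cdot 10}{-63555} = \left(33489 + 3030\right) \left(- \frac{1}{63555}\right) = 36519 \left(- \frac{1}{63555}\right) = - \frac{12173}{21185}$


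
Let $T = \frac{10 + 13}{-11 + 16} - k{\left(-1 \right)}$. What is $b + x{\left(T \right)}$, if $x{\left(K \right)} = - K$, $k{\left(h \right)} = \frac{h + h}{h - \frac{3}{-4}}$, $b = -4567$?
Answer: $- \frac{22818}{5} \approx -4563.6$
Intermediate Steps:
$k{\left(h \right)} = \frac{2 h}{\frac{3}{4} + h}$ ($k{\left(h \right)} = \frac{2 h}{h - - \frac{3}{4}} = \frac{2 h}{h + \frac{3}{4}} = \frac{2 h}{\frac{3}{4} + h}$)
$T = - \frac{17}{5}$ ($T = \frac{10 + 13}{-11 + 16} - 8 \left(-1\right) \frac{1}{3 + 4 \left(-1\right)} = \frac{23}{5} - 8 \left(-1\right) \frac{1}{3 - 4} = 23 \cdot \frac{1}{5} - 8 \left(-1\right) \frac{1}{-1} = \frac{23}{5} - 8 \left(-1\right) \left(-1\right) = \frac{23}{5} - 8 = - \frac{17}{5} \approx -3.4$)
$b + x{\left(T \right)} = -4567 - - \frac{17}{5} = -4567 + \frac{17}{5} = - \frac{22818}{5}$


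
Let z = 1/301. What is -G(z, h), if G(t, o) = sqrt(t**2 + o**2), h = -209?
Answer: -sqrt(3957542282)/301 ≈ -209.00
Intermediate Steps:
z = 1/301 ≈ 0.0033223
G(t, o) = sqrt(o**2 + t**2)
-G(z, h) = -sqrt((-209)**2 + (1/301)**2) = -sqrt(43681 + 1/90601) = -sqrt(3957542282/90601) = -sqrt(3957542282)/301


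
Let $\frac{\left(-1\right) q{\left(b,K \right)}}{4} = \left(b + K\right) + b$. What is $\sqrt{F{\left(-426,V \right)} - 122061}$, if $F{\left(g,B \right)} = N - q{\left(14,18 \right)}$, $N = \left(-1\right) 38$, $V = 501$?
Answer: $i \sqrt{121915} \approx 349.16 i$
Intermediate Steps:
$q{\left(b,K \right)} = - 8 b - 4 K$ ($q{\left(b,K \right)} = - 4 \left(\left(b + K\right) + b\right) = - 4 \left(\left(K + b\right) + b\right) = - 4 \left(K + 2 b\right) = - 8 b - 4 K$)
$N = -38$
$F{\left(g,B \right)} = 146$ ($F{\left(g,B \right)} = -38 - \left(\left(-8\right) 14 - 72\right) = -38 - \left(-112 - 72\right) = -38 - -184 = -38 + 184 = 146$)
$\sqrt{F{\left(-426,V \right)} - 122061} = \sqrt{146 - 122061} = \sqrt{-121915} = i \sqrt{121915}$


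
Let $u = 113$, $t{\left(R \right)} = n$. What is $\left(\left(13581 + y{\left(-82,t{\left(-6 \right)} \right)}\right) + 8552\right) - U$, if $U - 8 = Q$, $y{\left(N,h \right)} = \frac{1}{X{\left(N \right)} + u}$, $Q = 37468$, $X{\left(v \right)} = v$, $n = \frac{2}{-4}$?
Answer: $- \frac{475632}{31} \approx -15343.0$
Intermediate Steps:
$n = - \frac{1}{2}$ ($n = 2 \left(- \frac{1}{4}\right) = - \frac{1}{2} \approx -0.5$)
$t{\left(R \right)} = - \frac{1}{2}$
$y{\left(N,h \right)} = \frac{1}{113 + N}$ ($y{\left(N,h \right)} = \frac{1}{N + 113} = \frac{1}{113 + N}$)
$U = 37476$ ($U = 8 + 37468 = 37476$)
$\left(\left(13581 + y{\left(-82,t{\left(-6 \right)} \right)}\right) + 8552\right) - U = \left(\left(13581 + \frac{1}{113 - 82}\right) + 8552\right) - 37476 = \left(\left(13581 + \frac{1}{31}\right) + 8552\right) - 37476 = \left(\frac{421012}{31} + 8552\right) - 37476 = \frac{686124}{31} - 37476 = - \frac{475632}{31}$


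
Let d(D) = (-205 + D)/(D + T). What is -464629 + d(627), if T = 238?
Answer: -401903663/865 ≈ -4.6463e+5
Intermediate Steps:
d(D) = (-205 + D)/(238 + D) (d(D) = (-205 + D)/(D + 238) = (-205 + D)/(238 + D))
-464629 + d(627) = -464629 + (-205 + 627)/(238 + 627) = -464629 + 422/865 = -401903663/865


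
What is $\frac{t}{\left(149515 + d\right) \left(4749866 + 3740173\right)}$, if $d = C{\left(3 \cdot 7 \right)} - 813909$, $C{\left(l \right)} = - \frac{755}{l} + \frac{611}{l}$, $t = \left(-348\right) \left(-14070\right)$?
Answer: $- \frac{85260}{98222697317} \approx -8.6803 \cdot 10^{-7}$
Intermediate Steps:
$t = 4896360$
$C{\left(l \right)} = - \frac{144}{l}$
$d = - \frac{5697411}{7}$ ($d = - \frac{144}{3 \cdot 7} - 813909 = - \frac{144}{21} - 813909 = \left(-144\right) \frac{1}{21} - 813909 = - \frac{48}{7} - 813909 = - \frac{5697411}{7} \approx -8.1392 \cdot 10^{5}$)
$\frac{t}{\left(149515 + d\right) \left(4749866 + 3740173\right)} = \frac{4896360}{\left(149515 - \frac{5697411}{7}\right) \left(4749866 + 3740173\right)} = \frac{4896360}{\left(- \frac{4650806}{7}\right) 8490039} = \frac{4896360}{- \frac{39485524321434}{7}} = 4896360 \left(- \frac{7}{39485524321434}\right) = - \frac{85260}{98222697317}$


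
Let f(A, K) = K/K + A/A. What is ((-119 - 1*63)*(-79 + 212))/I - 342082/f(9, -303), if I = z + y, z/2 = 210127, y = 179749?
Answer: -102625137329/600003 ≈ -1.7104e+5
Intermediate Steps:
f(A, K) = 2 (f(A, K) = 1 + 1 = 2)
z = 420254 (z = 2*210127 = 420254)
I = 600003 (I = 420254 + 179749 = 600003)
((-119 - 1*63)*(-79 + 212))/I - 342082/f(9, -303) = ((-119 - 1*63)*(-79 + 212))/600003 - 342082/2 = ((-119 - 63)*133)*(1/600003) - 342082*1/2 = -182*133*(1/600003) - 171041 = -24206*1/600003 - 171041 = -24206/600003 - 171041 = -102625137329/600003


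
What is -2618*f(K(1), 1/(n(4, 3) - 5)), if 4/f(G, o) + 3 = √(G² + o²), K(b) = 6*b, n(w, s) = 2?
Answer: -70686/61 - 39270*√13/61 ≈ -3479.9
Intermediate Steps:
f(G, o) = 4/(-3 + √(G² + o²))
-2618*f(K(1), 1/(n(4, 3) - 5)) = -10472/(-3 + √((6*1)² + (1/(2 - 5))²)) = -10472/(-3 + √(6² + (1/(-3))²)) = -10472/(-3 + √(36 + (-⅓)²)) = -10472/(-3 + √(36 + ⅑)) = -10472/(-3 + √(325/9)) = -10472/(-3 + 5*√13/3)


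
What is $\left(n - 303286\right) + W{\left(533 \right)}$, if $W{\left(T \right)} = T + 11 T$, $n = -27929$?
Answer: $-324819$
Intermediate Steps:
$W{\left(T \right)} = 12 T$
$\left(n - 303286\right) + W{\left(533 \right)} = \left(-27929 - 303286\right) + 12 \cdot 533 = -331215 + 6396 = -324819$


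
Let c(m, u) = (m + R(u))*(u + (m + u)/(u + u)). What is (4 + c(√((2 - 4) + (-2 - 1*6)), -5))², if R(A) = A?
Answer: 2385/4 - 220*I*√10 ≈ 596.25 - 695.7*I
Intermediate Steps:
c(m, u) = (m + u)*(u + (m + u)/(2*u)) (c(m, u) = (m + u)*(u + (m + u)/(u + u)) = (m + u)*(u + (m + u)/((2*u))) = (m + u)*(u + (m + u)*(1/(2*u))) = (m + u)*(u + (m + u)/(2*u)))
(4 + c(√((2 - 4) + (-2 - 1*6)), -5))² = (4 + (√((2 - 4) + (-2 - 1*6)) + (-5)² + (½)*(-5) + √((2 - 4) + (-2 - 1*6))*(-5) + (½)*(√((2 - 4) + (-2 - 1*6)))²/(-5)))² = (4 + (√(-2 + (-2 - 6)) + 25 - 5/2 + √(-2 + (-2 - 6))*(-5) + (½)*(√(-2 + (-2 - 6)))²*(-⅕)))² = (4 + (√(-2 - 8) + 25 - 5/2 + √(-2 - 8)*(-5) + (½)*(√(-2 - 8))²*(-⅕)))² = (4 + (√(-10) + 25 - 5/2 + √(-10)*(-5) + (½)*(√(-10))²*(-⅕)))² = (4 + (I*√10 + 25 - 5/2 + (I*√10)*(-5) + (½)*(I*√10)²*(-⅕)))² = (4 + (I*√10 + 25 - 5/2 - 5*I*√10 + (½)*(-10)*(-⅕)))² = (4 + (I*√10 + 25 - 5/2 - 5*I*√10 + 1))² = (4 + (47/2 - 4*I*√10))² = (55/2 - 4*I*√10)²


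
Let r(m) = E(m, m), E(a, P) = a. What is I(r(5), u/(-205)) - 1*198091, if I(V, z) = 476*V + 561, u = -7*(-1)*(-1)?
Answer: -195150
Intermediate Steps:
u = -7 (u = 7*(-1) = -7)
r(m) = m
I(V, z) = 561 + 476*V
I(r(5), u/(-205)) - 1*198091 = (561 + 476*5) - 1*198091 = (561 + 2380) - 198091 = 2941 - 198091 = -195150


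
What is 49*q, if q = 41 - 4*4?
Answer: 1225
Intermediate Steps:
q = 25 (q = 41 - 1*16 = 41 - 16 = 25)
49*q = 49*25 = 1225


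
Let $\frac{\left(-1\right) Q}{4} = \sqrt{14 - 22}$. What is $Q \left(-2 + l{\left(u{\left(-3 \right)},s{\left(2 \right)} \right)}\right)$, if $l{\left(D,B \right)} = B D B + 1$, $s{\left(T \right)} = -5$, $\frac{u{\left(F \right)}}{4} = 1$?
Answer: $- 792 i \sqrt{2} \approx - 1120.1 i$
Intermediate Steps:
$u{\left(F \right)} = 4$ ($u{\left(F \right)} = 4 \cdot 1 = 4$)
$l{\left(D,B \right)} = 1 + D B^{2}$ ($l{\left(D,B \right)} = D B^{2} + 1 = 1 + D B^{2}$)
$Q = - 8 i \sqrt{2}$ ($Q = - 4 \sqrt{14 - 22} = - 4 \sqrt{-8} = - 4 \cdot 2 i \sqrt{2} = - 8 i \sqrt{2} \approx - 11.314 i$)
$Q \left(-2 + l{\left(u{\left(-3 \right)},s{\left(2 \right)} \right)}\right) = - 8 i \sqrt{2} \left(-2 + \left(1 + 4 \left(-5\right)^{2}\right)\right) = - 8 i \sqrt{2} \left(-2 + \left(1 + 4 \cdot 25\right)\right) = - 8 i \sqrt{2} \left(-2 + \left(1 + 100\right)\right) = - 8 i \sqrt{2} \left(-2 + 101\right) = - 8 i \sqrt{2} \cdot 99 = - 792 i \sqrt{2}$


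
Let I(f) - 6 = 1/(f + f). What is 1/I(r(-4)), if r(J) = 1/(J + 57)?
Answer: 2/65 ≈ 0.030769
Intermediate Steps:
r(J) = 1/(57 + J)
I(f) = 6 + 1/(2*f) (I(f) = 6 + 1/(f + f) = 6 + 1/(2*f))
1/I(r(-4)) = 1/(6 + 1/(2*(1/(57 - 4)))) = 1/(6 + 1/(2*(1/53))) = 1/(6 + (1/2)*53) = 1/(6 + 53/2) = 1/(65/2) = 2/65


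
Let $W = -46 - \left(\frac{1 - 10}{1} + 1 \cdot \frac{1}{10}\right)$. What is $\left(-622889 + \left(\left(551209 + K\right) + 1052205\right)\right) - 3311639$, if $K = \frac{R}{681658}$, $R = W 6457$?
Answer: $- \frac{15890227465667}{6816580} \approx -2.3311 \cdot 10^{6}$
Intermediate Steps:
$W = - \frac{371}{10}$ ($W = -46 - \left(\left(1 - 10\right) 1 + 1 \cdot \frac{1}{10}\right) = -46 - \left(\left(-9\right) 1 + \frac{1}{10}\right) = -46 - \left(-9 + \frac{1}{10}\right) = -46 - - \frac{89}{10} = -46 + \frac{89}{10} = - \frac{371}{10} \approx -37.1$)
$R = - \frac{2395547}{10}$ ($R = \left(- \frac{371}{10}\right) 6457 = - \frac{2395547}{10} \approx -2.3955 \cdot 10^{5}$)
$K = - \frac{2395547}{6816580}$ ($K = - \frac{2395547}{10 \cdot 681658} = \left(- \frac{2395547}{10}\right) \frac{1}{681658} = - \frac{2395547}{6816580} \approx -0.35143$)
$\left(-622889 + \left(\left(551209 + K\right) + 1052205\right)\right) - 3311639 = \left(-622889 + \left(\left(551209 - \frac{2395547}{6816580}\right) + 1052205\right)\right) - 3311639 = \left(-622889 + \left(\frac{3757357849673}{6816580} + 1052205\right)\right) - 3311639 = \left(-622889 + \frac{10929797408573}{6816580}\right) - 3311639 = \frac{6683824708953}{6816580} - 3311639 = - \frac{15890227465667}{6816580}$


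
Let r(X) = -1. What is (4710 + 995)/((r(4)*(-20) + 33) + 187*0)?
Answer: 5705/53 ≈ 107.64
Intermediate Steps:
(4710 + 995)/((r(4)*(-20) + 33) + 187*0) = (4710 + 995)/((-1*(-20) + 33) + 187*0) = 5705/((20 + 33) + 0) = 5705/(53 + 0) = 5705/53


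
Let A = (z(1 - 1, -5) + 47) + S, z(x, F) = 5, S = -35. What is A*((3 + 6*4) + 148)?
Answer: 2975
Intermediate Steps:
A = 17 (A = (5 + 47) - 35 = 52 - 35 = 17)
A*((3 + 6*4) + 148) = 17*((3 + 6*4) + 148) = 17*((3 + 24) + 148) = 17*(27 + 148) = 17*175 = 2975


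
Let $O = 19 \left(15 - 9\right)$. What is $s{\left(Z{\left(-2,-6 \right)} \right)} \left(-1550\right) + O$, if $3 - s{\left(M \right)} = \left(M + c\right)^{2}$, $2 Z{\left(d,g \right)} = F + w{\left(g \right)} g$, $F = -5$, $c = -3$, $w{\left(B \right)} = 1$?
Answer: $\frac{214903}{2} \approx 1.0745 \cdot 10^{5}$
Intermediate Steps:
$Z{\left(d,g \right)} = - \frac{5}{2} + \frac{g}{2}$ ($Z{\left(d,g \right)} = \frac{-5 + 1 g}{2} = \frac{-5 + g}{2} = - \frac{5}{2} + \frac{g}{2}$)
$s{\left(M \right)} = 3 - \left(-3 + M\right)^{2}$ ($s{\left(M \right)} = 3 - \left(M - 3\right)^{2} = 3 - \left(-3 + M\right)^{2}$)
$O = 114$ ($O = 19 \cdot 6 = 114$)
$s{\left(Z{\left(-2,-6 \right)} \right)} \left(-1550\right) + O = \left(3 - \left(-3 + \left(- \frac{5}{2} + \frac{1}{2} \left(-6\right)\right)\right)^{2}\right) \left(-1550\right) + 114 = \left(3 - \left(-3 - \frac{11}{2}\right)^{2}\right) \left(-1550\right) + 114 = \left(3 - \left(- \frac{17}{2}\right)^{2}\right) \left(-1550\right) + 114 = \left(3 - \frac{289}{4}\right) \left(-1550\right) + 114 = \left(- \frac{277}{4}\right) \left(-1550\right) + 114 = \frac{214675}{2} + 114 = \frac{214903}{2}$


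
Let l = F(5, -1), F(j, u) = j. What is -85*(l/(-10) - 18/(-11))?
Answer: -2125/22 ≈ -96.591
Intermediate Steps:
l = 5
-85*(l/(-10) - 18/(-11)) = -85*(5/(-10) - 18/(-11)) = -85*(5*(-1/10) - 18*(-1/11)) = -85*(-1/2 + 18/11) = -85*25/22 = -2125/22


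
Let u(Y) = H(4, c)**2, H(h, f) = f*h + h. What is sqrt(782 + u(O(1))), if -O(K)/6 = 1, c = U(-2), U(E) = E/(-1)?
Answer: sqrt(926) ≈ 30.430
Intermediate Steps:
U(E) = -E (U(E) = E*(-1) = -E)
c = 2 (c = -1*(-2) = 2)
O(K) = -6 (O(K) = -6*1 = -6)
H(h, f) = h + f*h
u(Y) = 144 (u(Y) = (4*(1 + 2))**2 = (4*3)**2 = 12**2 = 144)
sqrt(782 + u(O(1))) = sqrt(782 + 144) = sqrt(926)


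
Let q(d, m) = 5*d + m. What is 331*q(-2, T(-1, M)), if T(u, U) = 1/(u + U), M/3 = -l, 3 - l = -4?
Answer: -73151/22 ≈ -3325.0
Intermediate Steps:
l = 7 (l = 3 - 1*(-4) = 3 + 4 = 7)
M = -21 (M = 3*(-1*7) = 3*(-7) = -21)
T(u, U) = 1/(U + u)
q(d, m) = m + 5*d
331*q(-2, T(-1, M)) = 331*(1/(-21 - 1) + 5*(-2)) = 331*(1/(-22) - 10) = 331*(-1/22 - 10) = 331*(-221/22) = -73151/22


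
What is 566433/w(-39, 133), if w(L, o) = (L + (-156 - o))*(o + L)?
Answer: -566433/30832 ≈ -18.372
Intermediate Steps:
w(L, o) = (L + o)*(-156 + L - o) (w(L, o) = (-156 + L - o)*(L + o) = (L + o)*(-156 + L - o))
566433/w(-39, 133) = 566433/((-39)**2 - 1*133**2 - 156*(-39) - 156*133) = 566433/(1521 - 1*17689 + 6084 - 20748) = 566433/(1521 - 17689 + 6084 - 20748) = 566433/(-30832) = 566433*(-1/30832) = -566433/30832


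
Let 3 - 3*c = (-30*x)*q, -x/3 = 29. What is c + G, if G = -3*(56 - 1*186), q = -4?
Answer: 3871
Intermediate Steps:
x = -87 (x = -3*29 = -87)
G = 390 (G = -3*(56 - 186) = -3*(-130) = 390)
c = 3481 (c = 1 - (-30*(-87))*(-4)/3 = 1 - 870*(-4) = 1 - 1/3*(-10440) = 1 + 3480 = 3481)
c + G = 3481 + 390 = 3871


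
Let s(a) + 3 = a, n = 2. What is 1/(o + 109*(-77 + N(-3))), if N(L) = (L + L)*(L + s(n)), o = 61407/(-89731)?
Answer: -89731/518437394 ≈ -0.00017308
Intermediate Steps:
s(a) = -3 + a
o = -61407/89731 (o = 61407*(-1/89731) = -61407/89731 ≈ -0.68435)
N(L) = 2*L*(-1 + L) (N(L) = (L + L)*(L + (-3 + 2)) = (2*L)*(L - 1) = (2*L)*(-1 + L) = 2*L*(-1 + L))
1/(o + 109*(-77 + N(-3))) = 1/(-61407/89731 + 109*(-77 + 2*(-3)*(-1 - 3))) = 1/(-61407/89731 + 109*(-77 + 2*(-3)*(-4))) = 1/(-61407/89731 + 109*(-77 + 24)) = 1/(-61407/89731 + 109*(-53)) = 1/(-61407/89731 - 5777) = 1/(-518437394/89731) = -89731/518437394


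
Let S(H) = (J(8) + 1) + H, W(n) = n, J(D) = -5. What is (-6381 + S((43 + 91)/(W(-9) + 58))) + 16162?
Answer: 479207/49 ≈ 9779.7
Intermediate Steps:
S(H) = -4 + H (S(H) = (-5 + 1) + H = -4 + H)
(-6381 + S((43 + 91)/(W(-9) + 58))) + 16162 = (-6381 + (-4 + (43 + 91)/(-9 + 58))) + 16162 = (-6381 + (-4 + 134/49)) + 16162 = (-6381 - 62/49) + 16162 = -312731/49 + 16162 = 479207/49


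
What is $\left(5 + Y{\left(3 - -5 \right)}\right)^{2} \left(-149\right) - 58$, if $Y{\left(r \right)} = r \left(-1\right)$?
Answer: $-1399$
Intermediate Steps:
$Y{\left(r \right)} = - r$
$\left(5 + Y{\left(3 - -5 \right)}\right)^{2} \left(-149\right) - 58 = \left(5 - \left(3 - -5\right)\right)^{2} \left(-149\right) - 58 = \left(5 - \left(3 + 5\right)\right)^{2} \left(-149\right) - 58 = \left(5 - 8\right)^{2} \left(-149\right) - 58 = \left(-3\right)^{2} \left(-149\right) - 58 = 9 \left(-149\right) - 58 = -1341 - 58 = -1399$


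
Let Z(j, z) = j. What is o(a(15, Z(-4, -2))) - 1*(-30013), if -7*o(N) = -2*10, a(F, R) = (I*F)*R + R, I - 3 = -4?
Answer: 210111/7 ≈ 30016.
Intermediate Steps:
I = -1 (I = 3 - 4 = -1)
a(F, R) = R - F*R (a(F, R) = (-F)*R + R = -F*R + R = R - F*R)
o(N) = 20/7 (o(N) = -(-2)*10/7 = -⅐*(-20) = 20/7)
o(a(15, Z(-4, -2))) - 1*(-30013) = 20/7 - 1*(-30013) = 20/7 + 30013 = 210111/7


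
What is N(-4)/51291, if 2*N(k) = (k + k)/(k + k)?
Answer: 1/102582 ≈ 9.7483e-6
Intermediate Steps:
N(k) = ½ (N(k) = ((k + k)/(k + k))/2 = ((2*k)/((2*k)))/2 = ((2*k)*(1/(2*k)))/2 = (½)*1 = ½)
N(-4)/51291 = (½)/51291 = (½)*(1/51291) = 1/102582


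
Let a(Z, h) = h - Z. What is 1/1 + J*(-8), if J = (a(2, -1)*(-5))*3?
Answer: -359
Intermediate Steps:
J = 45 (J = ((-1 - 1*2)*(-5))*3 = ((-1 - 2)*(-5))*3 = -3*(-5)*3 = 15*3 = 45)
1/1 + J*(-8) = 1/1 + 45*(-8) = 1 - 360 = -359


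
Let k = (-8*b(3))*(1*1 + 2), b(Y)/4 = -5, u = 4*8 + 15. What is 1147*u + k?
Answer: 54389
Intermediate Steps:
u = 47 (u = 32 + 15 = 47)
b(Y) = -20 (b(Y) = 4*(-5) = -20)
k = 480 (k = (-8*(-20))*(1*1 + 2) = 160*(1 + 2) = 160*3 = 480)
1147*u + k = 1147*47 + 480 = 53909 + 480 = 54389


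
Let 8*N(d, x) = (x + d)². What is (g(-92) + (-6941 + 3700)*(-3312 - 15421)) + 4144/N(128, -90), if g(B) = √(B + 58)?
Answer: 21917637021/361 + I*√34 ≈ 6.0714e+7 + 5.831*I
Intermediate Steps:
N(d, x) = (d + x)²/8 (N(d, x) = (x + d)²/8 = (d + x)²/8)
g(B) = √(58 + B)
(g(-92) + (-6941 + 3700)*(-3312 - 15421)) + 4144/N(128, -90) = (√(58 - 92) + (-6941 + 3700)*(-3312 - 15421)) + 4144/(((128 - 90)²/8)) = (√(-34) - 3241*(-18733)) + 4144/(((⅛)*38²)) = (I*√34 + 60713653) + 4144/(((⅛)*1444)) = (60713653 + I*√34) + 4144/(361/2) = (60713653 + I*√34) + 4144*(2/361) = (60713653 + I*√34) + 8288/361 = 21917637021/361 + I*√34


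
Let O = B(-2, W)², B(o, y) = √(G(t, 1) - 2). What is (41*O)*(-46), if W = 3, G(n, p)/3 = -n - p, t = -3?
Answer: -7544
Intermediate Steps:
G(n, p) = -3*n - 3*p (G(n, p) = 3*(-n - p) = -3*n - 3*p)
B(o, y) = 2 (B(o, y) = √((-3*(-3) - 3*1) - 2) = √((9 - 3) - 2) = √(6 - 2) = √4 = 2)
O = 4 (O = 2² = 4)
(41*O)*(-46) = (41*4)*(-46) = 164*(-46) = -7544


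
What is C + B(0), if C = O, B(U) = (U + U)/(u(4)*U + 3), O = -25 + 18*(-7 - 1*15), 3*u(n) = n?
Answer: -421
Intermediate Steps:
u(n) = n/3
O = -421 (O = -25 + 18*(-7 - 15) = -25 + 18*(-22) = -25 - 396 = -421)
B(U) = 2*U/(3 + 4*U/3) (B(U) = (U + U)/(((1/3)*4)*U + 3) = (2*U)/(4*U/3 + 3) = (2*U)/(3 + 4*U/3) = 2*U/(3 + 4*U/3))
C = -421
C + B(0) = -421 + 6*0/(9 + 4*0) = -421 + 6*0/(9 + 0) = -421 + 6*0/9 = -421 + 6*0*(1/9) = -421 + 0 = -421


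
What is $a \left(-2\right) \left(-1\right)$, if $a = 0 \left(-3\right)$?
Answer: $0$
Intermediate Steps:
$a = 0$
$a \left(-2\right) \left(-1\right) = 0 \left(-2\right) \left(-1\right) = 0 \left(-1\right) = 0$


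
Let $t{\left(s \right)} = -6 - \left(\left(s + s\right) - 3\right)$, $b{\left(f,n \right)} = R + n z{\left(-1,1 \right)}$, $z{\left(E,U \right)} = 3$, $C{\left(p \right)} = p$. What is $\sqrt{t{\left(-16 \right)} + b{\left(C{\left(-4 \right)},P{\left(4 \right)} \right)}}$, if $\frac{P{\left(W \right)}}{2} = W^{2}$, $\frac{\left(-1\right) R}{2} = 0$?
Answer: $5 \sqrt{5} \approx 11.18$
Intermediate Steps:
$R = 0$ ($R = \left(-2\right) 0 = 0$)
$P{\left(W \right)} = 2 W^{2}$
$b{\left(f,n \right)} = 3 n$ ($b{\left(f,n \right)} = 0 + n 3 = 0 + 3 n = 3 n$)
$t{\left(s \right)} = -3 - 2 s$ ($t{\left(s \right)} = -6 - \left(2 s - 3\right) = -6 - \left(-3 + 2 s\right) = -3 - 2 s$)
$\sqrt{t{\left(-16 \right)} + b{\left(C{\left(-4 \right)},P{\left(4 \right)} \right)}} = \sqrt{\left(-3 - -32\right) + 3 \cdot 2 \cdot 4^{2}} = \sqrt{\left(-3 + 32\right) + 3 \cdot 2 \cdot 16} = \sqrt{29 + 3 \cdot 32} = \sqrt{29 + 96} = \sqrt{125} = 5 \sqrt{5}$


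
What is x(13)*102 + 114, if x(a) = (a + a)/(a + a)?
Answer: 216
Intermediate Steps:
x(a) = 1 (x(a) = (2*a)/((2*a)) = (2*a)*(1/(2*a)) = 1)
x(13)*102 + 114 = 1*102 + 114 = 102 + 114 = 216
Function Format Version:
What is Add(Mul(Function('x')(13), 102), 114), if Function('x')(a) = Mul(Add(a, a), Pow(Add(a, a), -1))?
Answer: 216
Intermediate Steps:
Function('x')(a) = 1 (Function('x')(a) = Mul(Mul(2, a), Pow(Mul(2, a), -1)) = Mul(Mul(2, a), Mul(Rational(1, 2), Pow(a, -1))) = 1)
Add(Mul(Function('x')(13), 102), 114) = Add(Mul(1, 102), 114) = Add(102, 114) = 216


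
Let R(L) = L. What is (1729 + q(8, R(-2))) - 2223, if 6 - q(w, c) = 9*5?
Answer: -533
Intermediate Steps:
q(w, c) = -39 (q(w, c) = 6 - 9*5 = 6 - 1*45 = 6 - 45 = -39)
(1729 + q(8, R(-2))) - 2223 = (1729 - 39) - 2223 = 1690 - 2223 = -533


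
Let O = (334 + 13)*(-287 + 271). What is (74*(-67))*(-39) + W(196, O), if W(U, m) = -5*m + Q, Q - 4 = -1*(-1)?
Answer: 221127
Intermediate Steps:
Q = 5 (Q = 4 - 1*(-1) = 4 + 1 = 5)
O = -5552 (O = 347*(-16) = -5552)
W(U, m) = 5 - 5*m (W(U, m) = -5*m + 5 = 5 - 5*m)
(74*(-67))*(-39) + W(196, O) = (74*(-67))*(-39) + (5 - 5*(-5552)) = -4958*(-39) + (5 + 27760) = 193362 + 27765 = 221127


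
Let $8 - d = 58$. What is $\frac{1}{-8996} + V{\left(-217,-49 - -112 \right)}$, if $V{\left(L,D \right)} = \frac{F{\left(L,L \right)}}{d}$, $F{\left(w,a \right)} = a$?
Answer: $\frac{976041}{224900} \approx 4.3399$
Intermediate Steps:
$d = -50$ ($d = 8 - 58 = -50$)
$V{\left(L,D \right)} = - \frac{L}{50}$ ($V{\left(L,D \right)} = \frac{L}{-50} = L \left(- \frac{1}{50}\right) = - \frac{L}{50}$)
$\frac{1}{-8996} + V{\left(-217,-49 - -112 \right)} = \frac{1}{-8996} - - \frac{217}{50} = - \frac{1}{8996} + \frac{217}{50} = \frac{976041}{224900}$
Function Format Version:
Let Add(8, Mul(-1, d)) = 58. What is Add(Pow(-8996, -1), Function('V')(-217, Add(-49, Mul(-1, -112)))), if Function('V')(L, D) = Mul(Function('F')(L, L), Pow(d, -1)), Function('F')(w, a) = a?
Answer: Rational(976041, 224900) ≈ 4.3399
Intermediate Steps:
d = -50 (d = Add(8, Mul(-1, 58)) = Add(8, -58) = -50)
Function('V')(L, D) = Mul(Rational(-1, 50), L) (Function('V')(L, D) = Mul(L, Pow(-50, -1)) = Mul(L, Rational(-1, 50)) = Mul(Rational(-1, 50), L))
Add(Pow(-8996, -1), Function('V')(-217, Add(-49, Mul(-1, -112)))) = Add(Pow(-8996, -1), Mul(Rational(-1, 50), -217)) = Add(Rational(-1, 8996), Rational(217, 50)) = Rational(976041, 224900)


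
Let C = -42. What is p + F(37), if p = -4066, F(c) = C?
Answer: -4108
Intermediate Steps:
F(c) = -42
p + F(37) = -4066 - 42 = -4108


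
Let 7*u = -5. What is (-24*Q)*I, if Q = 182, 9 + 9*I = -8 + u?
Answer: 25792/3 ≈ 8597.3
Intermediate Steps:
u = -5/7 (u = (⅐)*(-5) = -5/7 ≈ -0.71429)
I = -124/63 (I = -1 + (-8 - 5/7)/9 = -1 + (⅑)*(-61/7) = -1 - 61/63 = -124/63 ≈ -1.9683)
(-24*Q)*I = -24*182*(-124/63) = -4368*(-124/63) = 25792/3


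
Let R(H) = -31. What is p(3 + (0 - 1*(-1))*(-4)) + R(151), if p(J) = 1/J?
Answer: -32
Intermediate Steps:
p(3 + (0 - 1*(-1))*(-4)) + R(151) = 1/(3 + (0 - 1*(-1))*(-4)) - 31 = 1/(3 + (0 + 1)*(-4)) - 31 = 1/(3 + 1*(-4)) - 31 = 1/(3 - 4) - 31 = 1/(-1) - 31 = -1 - 31 = -32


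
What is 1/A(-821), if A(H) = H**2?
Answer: 1/674041 ≈ 1.4836e-6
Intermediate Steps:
1/A(-821) = 1/((-821)**2) = 1/674041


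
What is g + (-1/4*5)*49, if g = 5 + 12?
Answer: -177/4 ≈ -44.250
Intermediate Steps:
g = 17
g + (-1/4*5)*49 = 17 + (-1/4*5)*49 = 17 + (-1*1/4*5)*49 = 17 - 1/4*5*49 = 17 - 5/4*49 = 17 - 245/4 = -177/4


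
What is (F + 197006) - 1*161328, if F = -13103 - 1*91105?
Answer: -68530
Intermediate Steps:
F = -104208 (F = -13103 - 91105 = -104208)
(F + 197006) - 1*161328 = (-104208 + 197006) - 1*161328 = 92798 - 161328 = -68530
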